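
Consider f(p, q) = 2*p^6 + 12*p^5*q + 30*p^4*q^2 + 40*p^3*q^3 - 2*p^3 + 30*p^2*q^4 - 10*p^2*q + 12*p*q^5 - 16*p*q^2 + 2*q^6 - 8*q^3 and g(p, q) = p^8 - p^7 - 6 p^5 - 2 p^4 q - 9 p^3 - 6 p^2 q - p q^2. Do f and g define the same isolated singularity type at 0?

No.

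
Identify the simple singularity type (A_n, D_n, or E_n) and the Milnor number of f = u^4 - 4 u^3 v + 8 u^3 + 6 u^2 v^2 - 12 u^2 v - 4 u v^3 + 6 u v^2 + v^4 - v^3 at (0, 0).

Type E6, Milnor number mu = 6.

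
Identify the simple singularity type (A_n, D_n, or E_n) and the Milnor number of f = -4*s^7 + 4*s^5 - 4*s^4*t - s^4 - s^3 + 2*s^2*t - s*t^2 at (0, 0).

Type D_5, Milnor number mu = 5.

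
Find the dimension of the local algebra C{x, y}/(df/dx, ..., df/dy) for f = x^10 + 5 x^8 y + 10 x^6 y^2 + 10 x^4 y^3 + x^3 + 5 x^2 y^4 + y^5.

8

The Hessian of f at 0 is [[0, 0], [0, 0]] with rank 0, so corank 2. A Groebner basis of the Jacobian ideal J(f) in C{x,y} is {y^4, x^2}; counting standard monomials gives mu = 8. Corank 2; j^3 = x^3 is a perfect cube, so E-series; the 5-jet and mu = 8 give E_8.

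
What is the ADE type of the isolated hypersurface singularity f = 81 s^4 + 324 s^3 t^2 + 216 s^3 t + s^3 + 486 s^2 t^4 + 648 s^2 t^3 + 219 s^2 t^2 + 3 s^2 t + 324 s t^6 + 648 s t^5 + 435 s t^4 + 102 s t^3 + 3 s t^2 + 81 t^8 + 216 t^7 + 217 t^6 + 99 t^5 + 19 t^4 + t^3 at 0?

The Hessian of f at 0 is [[0, 0], [0, 0]] with rank 0, so corank 2. A Groebner basis of the Jacobian ideal J(f) in C{s,t} is {s^3 - 3*s^2 - 6*s*t - 3*t^2, s^2*t + 7*s^2/2 + 7*s*t + 7*t^2/2, -4*s^2 + s*t^2 - 8*s*t - 4*t^2, 9*s^2/2 + 9*s*t + t^3 + 9*t^2/2}; counting standard monomials gives mu = 6. Corank 2; j^3 = (s + t)^3 is a perfect cube, so E-series; the 4-jet and mu = 6 give E_6.

E_{6}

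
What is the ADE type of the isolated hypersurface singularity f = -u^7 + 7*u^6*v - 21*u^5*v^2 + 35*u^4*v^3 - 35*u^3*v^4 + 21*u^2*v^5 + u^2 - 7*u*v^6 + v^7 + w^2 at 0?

A_6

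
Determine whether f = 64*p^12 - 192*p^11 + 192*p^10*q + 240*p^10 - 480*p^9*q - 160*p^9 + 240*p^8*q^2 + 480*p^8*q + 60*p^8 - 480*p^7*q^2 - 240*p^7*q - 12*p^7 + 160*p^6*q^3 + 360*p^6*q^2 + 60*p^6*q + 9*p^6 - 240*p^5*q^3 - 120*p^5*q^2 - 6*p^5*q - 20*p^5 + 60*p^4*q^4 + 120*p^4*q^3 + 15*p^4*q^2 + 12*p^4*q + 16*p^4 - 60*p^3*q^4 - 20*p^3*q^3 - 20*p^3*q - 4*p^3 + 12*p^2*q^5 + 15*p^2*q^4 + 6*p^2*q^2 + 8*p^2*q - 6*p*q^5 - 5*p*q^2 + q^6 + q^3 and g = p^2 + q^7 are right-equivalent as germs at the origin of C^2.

No.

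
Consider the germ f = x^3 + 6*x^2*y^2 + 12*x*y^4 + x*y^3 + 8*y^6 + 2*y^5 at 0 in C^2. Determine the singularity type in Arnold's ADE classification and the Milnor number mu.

Type E_7, Milnor number mu = 7.

The Hessian of f at 0 has rank 0. Corank 2; j^3 = x^3 is a perfect cube, so E-series; the 4-jet and mu = 7 give E_7.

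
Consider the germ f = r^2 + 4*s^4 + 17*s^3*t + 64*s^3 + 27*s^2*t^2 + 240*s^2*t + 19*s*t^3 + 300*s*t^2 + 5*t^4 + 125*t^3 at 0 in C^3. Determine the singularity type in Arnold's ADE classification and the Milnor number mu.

The Hessian of f at 0 is [[0, 0, 0], [0, 0, 0], [0, 0, 2]] with rank 1, so corank 2. A Groebner basis of the Jacobian ideal J(f) in C{s,t,r} is {196608*s^2 + 491520*s*t + t^4 - 64*t^3 + 307200*t^2, s^3 + 2160*s^2 + 5400*s*t + 5*t^3/4 + 3375*t^2, s^2*t - 1216*s^2 - 3040*s*t - 7*t^3/6 - 1900*t^2, 512*s^2 + s*t^2 + 1280*s*t + 13*t^3/12 + 800*t^2, r}; counting standard monomials gives mu = 7. Corank 2; j^3 = (4*s + 5*t)^3 is a perfect cube, so E-series; the 4-jet and mu = 7 give E_7.

Type E_7, Milnor number mu = 7.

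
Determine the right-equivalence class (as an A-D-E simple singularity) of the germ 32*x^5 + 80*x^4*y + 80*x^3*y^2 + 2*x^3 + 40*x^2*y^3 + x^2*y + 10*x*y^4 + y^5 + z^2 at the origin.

D_{6}

The Hessian of f at 0 is [[0, 0, 0], [0, 0, 0], [0, 0, 2]] with rank 1, so corank 2. A Groebner basis of the Jacobian ideal J(f) in C{x,y,z} is {-x*y/10 + y^4, x*y^2, x^2 + x*y/2, z}; counting standard monomials gives mu = 6. Corank 2; j^3 = x^2*(2*x + y) has shape L^2 M (L != M), so D-series; mu = 6 gives D_6.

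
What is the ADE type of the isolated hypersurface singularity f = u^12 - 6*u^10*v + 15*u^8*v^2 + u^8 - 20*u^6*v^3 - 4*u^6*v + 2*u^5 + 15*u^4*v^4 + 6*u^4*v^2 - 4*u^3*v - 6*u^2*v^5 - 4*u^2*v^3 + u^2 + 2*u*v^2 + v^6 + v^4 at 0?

A5

The Hessian of f at 0 has rank 1. Corank 1: A-series; mu = 5 gives A_5.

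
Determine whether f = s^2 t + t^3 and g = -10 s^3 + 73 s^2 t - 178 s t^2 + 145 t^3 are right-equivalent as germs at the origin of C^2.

Yes.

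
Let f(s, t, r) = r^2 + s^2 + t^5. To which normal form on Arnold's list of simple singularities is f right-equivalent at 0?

A_{4}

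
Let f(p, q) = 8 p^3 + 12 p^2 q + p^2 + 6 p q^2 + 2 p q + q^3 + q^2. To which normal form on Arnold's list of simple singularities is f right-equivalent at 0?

A_{2}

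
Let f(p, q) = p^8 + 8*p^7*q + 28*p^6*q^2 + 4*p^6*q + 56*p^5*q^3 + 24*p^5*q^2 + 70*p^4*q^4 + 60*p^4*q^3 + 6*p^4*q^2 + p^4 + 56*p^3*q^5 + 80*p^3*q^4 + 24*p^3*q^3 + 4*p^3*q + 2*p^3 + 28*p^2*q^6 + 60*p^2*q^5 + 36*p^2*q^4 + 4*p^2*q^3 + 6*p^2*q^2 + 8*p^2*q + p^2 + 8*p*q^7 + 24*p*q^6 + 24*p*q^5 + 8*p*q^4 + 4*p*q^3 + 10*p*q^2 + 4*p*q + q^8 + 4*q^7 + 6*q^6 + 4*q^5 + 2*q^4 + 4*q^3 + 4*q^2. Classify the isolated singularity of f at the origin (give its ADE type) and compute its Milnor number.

Type A_{3}, Milnor number mu = 3.

The Hessian of f at 0 has rank 1. Corank 1: A-series; mu = 3 gives A_3.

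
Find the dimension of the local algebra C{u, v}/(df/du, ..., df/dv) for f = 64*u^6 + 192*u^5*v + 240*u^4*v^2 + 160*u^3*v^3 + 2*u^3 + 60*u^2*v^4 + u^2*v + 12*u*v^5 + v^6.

7

The Hessian of f at 0 has rank 0. Corank 2; j^3 = u^2*(2*u + v) has shape L^2 M (L != M), so D-series; mu = 7 gives D_7.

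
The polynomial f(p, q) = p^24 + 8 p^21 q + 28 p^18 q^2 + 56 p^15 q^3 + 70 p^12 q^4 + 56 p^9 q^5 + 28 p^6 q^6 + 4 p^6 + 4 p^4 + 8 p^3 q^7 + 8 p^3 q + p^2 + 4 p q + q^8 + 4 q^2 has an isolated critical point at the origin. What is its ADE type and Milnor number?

The Hessian of f at 0 has rank 1. Corank 1: A-series; mu = 7 gives A_7.

Type A_{7}, Milnor number mu = 7.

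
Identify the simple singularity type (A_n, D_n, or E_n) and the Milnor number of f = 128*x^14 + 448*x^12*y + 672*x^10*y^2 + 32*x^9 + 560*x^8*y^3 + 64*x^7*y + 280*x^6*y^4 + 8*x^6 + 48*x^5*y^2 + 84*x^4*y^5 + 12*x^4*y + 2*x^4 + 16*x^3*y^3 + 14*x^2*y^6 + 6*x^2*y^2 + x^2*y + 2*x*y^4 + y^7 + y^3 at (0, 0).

The Hessian of f at 0 has rank 0. Corank 2; j^3 = y*(x^2 + y^2) splits into three distinct lines over C (the quadratic factor has nonzero discriminant), so D_4.

Type D4, Milnor number mu = 4.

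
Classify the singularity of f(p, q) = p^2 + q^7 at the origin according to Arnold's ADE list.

A6

The Hessian of f at 0 has rank 1. Corank 1: A-series; mu = 6 gives A_6.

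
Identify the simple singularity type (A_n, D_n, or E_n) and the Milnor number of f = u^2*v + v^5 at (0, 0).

The Hessian of f at 0 has rank 0. Corank 2; j^3 = u^2*v has shape L^2 M (L != M), so D-series; mu = 6 gives D_6.

Type D_{6}, Milnor number mu = 6.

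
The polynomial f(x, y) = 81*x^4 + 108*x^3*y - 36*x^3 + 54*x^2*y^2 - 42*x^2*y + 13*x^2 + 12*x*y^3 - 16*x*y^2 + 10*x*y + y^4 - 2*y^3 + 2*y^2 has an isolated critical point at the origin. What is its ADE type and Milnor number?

Type A1, Milnor number mu = 1.

The Hessian of f at 0 has rank 2. Corank 0: nondegenerate Morse point, so A_1.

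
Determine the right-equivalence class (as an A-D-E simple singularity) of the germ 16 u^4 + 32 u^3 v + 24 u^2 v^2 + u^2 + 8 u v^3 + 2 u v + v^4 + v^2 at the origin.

A_{3}

The Hessian of f at 0 is [[2, 2], [2, 2]] with rank 1, so corank 1. A Groebner basis of the Jacobian ideal J(f) in C{u,v} is {v^3, u + v}; counting standard monomials gives mu = 3. Corank 1: A-series; mu = 3 gives A_3.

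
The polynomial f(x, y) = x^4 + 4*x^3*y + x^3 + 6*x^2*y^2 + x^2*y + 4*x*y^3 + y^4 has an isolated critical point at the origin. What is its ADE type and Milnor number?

Type D5, Milnor number mu = 5.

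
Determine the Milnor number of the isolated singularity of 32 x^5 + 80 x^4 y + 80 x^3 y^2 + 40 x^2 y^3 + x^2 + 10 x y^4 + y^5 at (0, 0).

The Hessian of f at 0 has rank 1. Corank 1: A-series; mu = 4 gives A_4.

4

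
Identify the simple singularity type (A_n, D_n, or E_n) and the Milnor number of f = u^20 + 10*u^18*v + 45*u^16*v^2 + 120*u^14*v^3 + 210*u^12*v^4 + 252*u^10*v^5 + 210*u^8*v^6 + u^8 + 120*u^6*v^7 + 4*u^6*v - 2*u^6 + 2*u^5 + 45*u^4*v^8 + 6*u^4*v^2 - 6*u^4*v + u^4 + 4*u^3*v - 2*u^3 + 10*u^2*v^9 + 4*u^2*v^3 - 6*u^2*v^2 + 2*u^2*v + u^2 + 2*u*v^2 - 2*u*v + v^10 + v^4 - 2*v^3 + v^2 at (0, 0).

Type A_{9}, Milnor number mu = 9.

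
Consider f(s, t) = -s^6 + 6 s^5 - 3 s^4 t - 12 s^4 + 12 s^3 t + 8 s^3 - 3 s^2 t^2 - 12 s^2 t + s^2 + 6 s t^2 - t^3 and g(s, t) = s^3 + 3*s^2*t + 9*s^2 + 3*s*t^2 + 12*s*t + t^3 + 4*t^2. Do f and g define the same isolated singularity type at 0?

Yes.

The Hessian of f at 0 is [[2, 0], [0, 0]] with rank 1, so corank 1. A Groebner basis of the Jacobian ideal J(f) in C{s,t} is {t^2, s}; counting standard monomials gives mu = 2. Corank 1: A-series; mu = 2 gives A_2. The Hessian of g at 0 is [[18, 12], [12, 8]] with rank 1, so corank 1. A Groebner basis of the Jacobian ideal J(g) in C{s,t} is {t^2, s + 2*t/3}; counting standard monomials gives mu = 2. Corank 1: A-series; mu = 2 gives A_2. Both have type A_2, hence right-equivalent.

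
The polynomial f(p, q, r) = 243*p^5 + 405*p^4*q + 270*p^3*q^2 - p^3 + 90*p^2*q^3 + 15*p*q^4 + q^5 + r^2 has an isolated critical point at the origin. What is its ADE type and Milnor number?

Type E_{8}, Milnor number mu = 8.

The Hessian of f at 0 has rank 1. Corank 2; j^3 = -p^3 is a perfect cube, so E-series; the 5-jet and mu = 8 give E_8.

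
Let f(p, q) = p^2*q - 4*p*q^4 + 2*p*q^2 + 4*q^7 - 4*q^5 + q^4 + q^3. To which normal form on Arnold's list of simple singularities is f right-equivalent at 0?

D5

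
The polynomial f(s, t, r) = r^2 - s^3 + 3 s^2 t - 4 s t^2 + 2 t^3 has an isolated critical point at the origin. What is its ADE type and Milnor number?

Type D_4, Milnor number mu = 4.

The Hessian of f at 0 is [[0, 0, 0], [0, 0, 0], [0, 0, 2]] with rank 1, so corank 2. A Groebner basis of the Jacobian ideal J(f) in C{s,t,r} is {t^3, s^2 - 2*t^2/3, s*t - t^2, r}; counting standard monomials gives mu = 4. Corank 2; j^3 = -(s - t)*(s^2 - 2*s*t + 2*t^2) splits into three distinct lines over C (the quadratic factor has nonzero discriminant), so D_4.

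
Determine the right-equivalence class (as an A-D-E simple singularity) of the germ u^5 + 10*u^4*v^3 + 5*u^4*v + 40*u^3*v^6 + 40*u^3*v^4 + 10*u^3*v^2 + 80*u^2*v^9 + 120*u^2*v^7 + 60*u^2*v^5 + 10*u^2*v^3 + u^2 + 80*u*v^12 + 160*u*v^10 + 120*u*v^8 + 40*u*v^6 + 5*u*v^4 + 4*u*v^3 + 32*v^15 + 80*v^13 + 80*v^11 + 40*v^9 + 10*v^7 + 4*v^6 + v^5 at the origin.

A_4

The Hessian of f at 0 is [[2, 0], [0, 0]] with rank 1, so corank 1. A Groebner basis of the Jacobian ideal J(f) in C{u,v} is {u/2 + v^3, u^2, u*v}; counting standard monomials gives mu = 4. Corank 1: A-series; mu = 4 gives A_4.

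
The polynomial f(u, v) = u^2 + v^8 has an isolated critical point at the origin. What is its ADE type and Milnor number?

Type A_{7}, Milnor number mu = 7.

The Hessian of f at 0 is [[2, 0], [0, 0]] with rank 1, so corank 1. A Groebner basis of the Jacobian ideal J(f) in C{u,v} is {v^7, u}; counting standard monomials gives mu = 7. Corank 1: A-series; mu = 7 gives A_7.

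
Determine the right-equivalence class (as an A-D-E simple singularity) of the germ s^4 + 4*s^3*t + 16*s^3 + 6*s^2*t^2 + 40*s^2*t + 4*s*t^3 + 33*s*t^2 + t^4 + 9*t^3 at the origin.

D5

The Hessian of f at 0 has rank 0. Corank 2; j^3 = (s + t)*(4*s + 3*t)^2 has shape L^2 M (L != M), so D-series; mu = 5 gives D_5.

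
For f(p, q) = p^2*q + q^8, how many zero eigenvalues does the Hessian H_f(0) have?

The Hessian at 0 is [[0, 0], [0, 0]] of rank 0; hence corank 2.

2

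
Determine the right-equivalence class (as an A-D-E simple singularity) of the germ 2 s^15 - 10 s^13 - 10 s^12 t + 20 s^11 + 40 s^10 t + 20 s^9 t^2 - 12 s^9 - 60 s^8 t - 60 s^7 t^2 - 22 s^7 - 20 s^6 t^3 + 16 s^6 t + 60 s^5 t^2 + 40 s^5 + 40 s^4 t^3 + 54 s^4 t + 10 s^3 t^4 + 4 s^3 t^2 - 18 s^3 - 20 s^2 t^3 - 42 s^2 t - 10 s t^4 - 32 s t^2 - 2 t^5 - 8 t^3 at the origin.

D6

The Hessian of f at 0 has rank 0. Corank 2; j^3 = -2*(s + t)*(3*s + 2*t)^2 has shape L^2 M (L != M), so D-series; mu = 6 gives D_6.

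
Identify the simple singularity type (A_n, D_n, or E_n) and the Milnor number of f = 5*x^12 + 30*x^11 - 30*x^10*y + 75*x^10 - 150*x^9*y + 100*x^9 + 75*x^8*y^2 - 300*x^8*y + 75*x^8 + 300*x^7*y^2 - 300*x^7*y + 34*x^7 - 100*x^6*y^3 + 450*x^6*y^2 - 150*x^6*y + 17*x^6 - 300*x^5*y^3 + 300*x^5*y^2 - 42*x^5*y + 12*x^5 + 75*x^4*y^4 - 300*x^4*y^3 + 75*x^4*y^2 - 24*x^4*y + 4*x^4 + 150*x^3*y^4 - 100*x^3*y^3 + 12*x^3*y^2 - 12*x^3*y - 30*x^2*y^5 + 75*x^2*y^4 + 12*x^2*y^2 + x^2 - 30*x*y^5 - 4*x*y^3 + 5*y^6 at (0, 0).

Type A5, Milnor number mu = 5.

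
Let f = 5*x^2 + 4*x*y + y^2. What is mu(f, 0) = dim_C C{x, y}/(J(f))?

1

The Hessian of f at 0 is [[10, 4], [4, 2]] with rank 2, so corank 0. A Groebner basis of the Jacobian ideal J(f) in C{x,y} is {x, y}; counting standard monomials gives mu = 1. Corank 0: nondegenerate Morse point, so A_1.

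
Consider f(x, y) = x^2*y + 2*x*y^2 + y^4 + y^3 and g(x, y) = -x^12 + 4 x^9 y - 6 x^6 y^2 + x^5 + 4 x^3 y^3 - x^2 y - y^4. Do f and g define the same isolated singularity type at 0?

The Hessian of f at 0 is [[0, 0], [0, 0]] with rank 0, so corank 2. A Groebner basis of the Jacobian ideal J(f) in C{x,y} is {x^3 - x^2/4 + y^2/4, x^2/4 + y^3 - y^2/4, x*y + y^2}; counting standard monomials gives mu = 5. Corank 2; j^3 = y*(x + y)^2 has shape L^2 M (L != M), so D-series; mu = 5 gives D_5. The Hessian of g at 0 is [[0, 0], [0, 0]] with rank 0, so corank 2. A Groebner basis of the Jacobian ideal J(g) in C{x,y} is {x^3, x^2/4 + y^3, x*y}; counting standard monomials gives mu = 5. Corank 2; j^3 = -x^2*y has shape L^2 M (L != M), so D-series; mu = 5 gives D_5. Both have type D_5, hence right-equivalent.

Yes.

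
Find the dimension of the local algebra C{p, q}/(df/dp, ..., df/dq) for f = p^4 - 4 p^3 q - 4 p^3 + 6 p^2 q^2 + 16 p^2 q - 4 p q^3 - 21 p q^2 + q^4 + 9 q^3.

The Hessian of f at 0 has rank 0. Corank 2; j^3 = -(p - q)*(2*p - 3*q)^2 has shape L^2 M (L != M), so D-series; mu = 5 gives D_5.

5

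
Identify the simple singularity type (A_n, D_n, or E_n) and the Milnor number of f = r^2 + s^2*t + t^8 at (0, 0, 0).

Type D9, Milnor number mu = 9.

The Hessian of f at 0 has rank 1. Corank 2; j^3 = s^2*t has shape L^2 M (L != M), so D-series; mu = 9 gives D_9.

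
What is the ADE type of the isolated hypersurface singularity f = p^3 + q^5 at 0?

E_{8}

The Hessian of f at 0 has rank 0. Corank 2; j^3 = p^3 is a perfect cube, so E-series; the 5-jet and mu = 8 give E_8.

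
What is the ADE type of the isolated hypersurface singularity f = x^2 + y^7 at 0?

The Hessian of f at 0 has rank 1. Corank 1: A-series; mu = 6 gives A_6.

A6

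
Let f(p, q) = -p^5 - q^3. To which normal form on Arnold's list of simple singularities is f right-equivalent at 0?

E_8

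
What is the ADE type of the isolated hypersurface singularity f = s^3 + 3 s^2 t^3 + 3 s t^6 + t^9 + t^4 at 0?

E_6

The Hessian of f at 0 is [[0, 0], [0, 0]] with rank 0, so corank 2. A Groebner basis of the Jacobian ideal J(f) in C{s,t} is {t^3, s^2}; counting standard monomials gives mu = 6. Corank 2; j^3 = s^3 is a perfect cube, so E-series; the 4-jet and mu = 6 give E_6.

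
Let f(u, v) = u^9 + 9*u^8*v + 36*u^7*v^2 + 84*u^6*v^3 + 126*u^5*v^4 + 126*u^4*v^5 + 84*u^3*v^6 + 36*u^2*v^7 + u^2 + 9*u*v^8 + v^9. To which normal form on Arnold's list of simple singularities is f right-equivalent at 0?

A_{8}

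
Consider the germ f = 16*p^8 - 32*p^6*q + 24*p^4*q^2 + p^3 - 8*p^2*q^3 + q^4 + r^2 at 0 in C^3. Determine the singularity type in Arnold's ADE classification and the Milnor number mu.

Type E_{6}, Milnor number mu = 6.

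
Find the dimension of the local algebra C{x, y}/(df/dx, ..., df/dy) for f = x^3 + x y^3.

7

The Hessian of f at 0 has rank 0. Corank 2; j^3 = x^3 is a perfect cube, so E-series; the 4-jet and mu = 7 give E_7.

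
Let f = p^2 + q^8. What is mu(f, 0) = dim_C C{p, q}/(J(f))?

7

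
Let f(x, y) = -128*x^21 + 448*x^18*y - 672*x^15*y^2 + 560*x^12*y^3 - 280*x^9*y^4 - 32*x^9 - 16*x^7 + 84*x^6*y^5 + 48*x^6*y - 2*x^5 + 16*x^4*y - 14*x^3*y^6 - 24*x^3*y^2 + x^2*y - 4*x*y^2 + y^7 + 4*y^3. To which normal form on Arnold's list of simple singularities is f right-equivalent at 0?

D8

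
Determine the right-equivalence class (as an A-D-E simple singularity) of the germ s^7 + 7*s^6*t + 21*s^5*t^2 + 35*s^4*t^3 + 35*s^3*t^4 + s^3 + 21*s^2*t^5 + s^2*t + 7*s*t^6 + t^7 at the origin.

The Hessian of f at 0 has rank 0. Corank 2; j^3 = s^2*(s + t) has shape L^2 M (L != M), so D-series; mu = 8 gives D_8.

D8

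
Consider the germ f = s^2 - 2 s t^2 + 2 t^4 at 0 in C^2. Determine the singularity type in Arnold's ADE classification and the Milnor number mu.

Type A3, Milnor number mu = 3.

The Hessian of f at 0 has rank 1. Corank 1: A-series; mu = 3 gives A_3.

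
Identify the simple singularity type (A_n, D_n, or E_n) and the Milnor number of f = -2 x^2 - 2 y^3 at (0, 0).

The Hessian of f at 0 is [[-4, 0], [0, 0]] with rank 1, so corank 1. A Groebner basis of the Jacobian ideal J(f) in C{x,y} is {y^2, x}; counting standard monomials gives mu = 2. Corank 1: A-series; mu = 2 gives A_2.

Type A_{2}, Milnor number mu = 2.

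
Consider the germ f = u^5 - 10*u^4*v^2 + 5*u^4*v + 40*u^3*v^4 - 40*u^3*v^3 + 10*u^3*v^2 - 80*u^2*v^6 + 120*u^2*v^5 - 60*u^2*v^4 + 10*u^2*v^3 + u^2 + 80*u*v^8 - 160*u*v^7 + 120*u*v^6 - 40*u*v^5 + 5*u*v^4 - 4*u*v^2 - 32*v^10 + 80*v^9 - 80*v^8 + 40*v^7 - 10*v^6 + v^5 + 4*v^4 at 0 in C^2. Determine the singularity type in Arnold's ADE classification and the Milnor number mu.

Type A_{4}, Milnor number mu = 4.

The Hessian of f at 0 is [[2, 0], [0, 0]] with rank 1, so corank 1. A Groebner basis of the Jacobian ideal J(f) in C{u,v} is {u^2, -u/2 + v^2}; counting standard monomials gives mu = 4. Corank 1: A-series; mu = 4 gives A_4.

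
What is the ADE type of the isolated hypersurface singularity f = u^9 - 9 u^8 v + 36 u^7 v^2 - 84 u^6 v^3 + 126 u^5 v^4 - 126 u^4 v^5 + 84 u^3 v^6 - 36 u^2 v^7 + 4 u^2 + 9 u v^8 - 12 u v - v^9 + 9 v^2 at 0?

A_{8}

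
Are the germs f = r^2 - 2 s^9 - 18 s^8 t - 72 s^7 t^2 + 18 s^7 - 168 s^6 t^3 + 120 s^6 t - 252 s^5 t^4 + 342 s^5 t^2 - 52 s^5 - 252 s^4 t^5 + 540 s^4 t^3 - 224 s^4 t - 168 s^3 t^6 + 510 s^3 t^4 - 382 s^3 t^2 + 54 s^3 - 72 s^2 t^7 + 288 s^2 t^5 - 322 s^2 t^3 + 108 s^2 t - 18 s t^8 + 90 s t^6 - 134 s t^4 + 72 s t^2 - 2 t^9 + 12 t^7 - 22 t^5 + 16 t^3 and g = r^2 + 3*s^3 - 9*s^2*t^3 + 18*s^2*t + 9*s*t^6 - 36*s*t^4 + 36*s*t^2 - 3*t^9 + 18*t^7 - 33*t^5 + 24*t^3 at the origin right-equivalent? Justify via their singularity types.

The Hessian of f at 0 is [[0, 0, 0], [0, 0, 0], [0, 0, 2]] with rank 1, so corank 2. A Groebner basis of the Jacobian ideal J(f) in C{s,t,r} is {-729*s^2/2 + s*t^3 - 486*s*t - 162*t^2, 486*s^2 + 648*s*t + t^4 + 216*t^2, s^3 - 4*s*t^2/3 - 16*t^3/27, s^2*t + 4*s*t^2/3 + 4*t^3/9, r}; counting standard monomials gives mu = 8. Corank 2; j^3 = 2*(3*s + 2*t)^3 is a perfect cube, so E-series; the 5-jet and mu = 8 give E_8. The Hessian of g at 0 is [[0, 0, 0], [0, 0, 0], [0, 0, 2]] with rank 1, so corank 2. A Groebner basis of the Jacobian ideal J(g) in C{s,t,r} is {-s^2/2 + s*t^3 - 2*s*t - 2*t^2, t^4, s^3 - 12*s*t^2 - 16*t^3, s^2*t + 4*s*t^2 + 4*t^3, r}; counting standard monomials gives mu = 8. Corank 2; j^3 = 3*(s + 2*t)^3 is a perfect cube, so E-series; the 5-jet and mu = 8 give E_8. Both have type E_8, hence right-equivalent.

Yes.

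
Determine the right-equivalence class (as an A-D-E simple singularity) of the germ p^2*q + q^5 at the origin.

D_{6}

The Hessian of f at 0 is [[0, 0], [0, 0]] with rank 0, so corank 2. A Groebner basis of the Jacobian ideal J(f) in C{p,q} is {p^2/5 + q^4, p^3, p*q}; counting standard monomials gives mu = 6. Corank 2; j^3 = p^2*q has shape L^2 M (L != M), so D-series; mu = 6 gives D_6.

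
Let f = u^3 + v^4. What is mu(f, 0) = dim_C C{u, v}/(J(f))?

The Hessian of f at 0 has rank 0. Corank 2; j^3 = u^3 is a perfect cube, so E-series; the 4-jet and mu = 6 give E_6.

6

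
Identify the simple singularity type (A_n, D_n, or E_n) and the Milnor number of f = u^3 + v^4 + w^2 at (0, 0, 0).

Type E_6, Milnor number mu = 6.

The Hessian of f at 0 is [[0, 0, 0], [0, 0, 0], [0, 0, 2]] with rank 1, so corank 2. A Groebner basis of the Jacobian ideal J(f) in C{u,v,w} is {v^3, u^2, w}; counting standard monomials gives mu = 6. Corank 2; j^3 = u^3 is a perfect cube, so E-series; the 4-jet and mu = 6 give E_6.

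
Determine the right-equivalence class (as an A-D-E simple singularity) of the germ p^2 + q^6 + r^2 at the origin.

A_{5}

The Hessian of f at 0 is [[2, 0, 0], [0, 0, 0], [0, 0, 2]] with rank 2, so corank 1. A Groebner basis of the Jacobian ideal J(f) in C{p,q,r} is {q^5, p, r}; counting standard monomials gives mu = 5. Corank 1: A-series; mu = 5 gives A_5.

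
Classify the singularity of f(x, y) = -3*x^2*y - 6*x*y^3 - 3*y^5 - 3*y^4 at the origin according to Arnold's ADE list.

The Hessian of f at 0 has rank 0. Corank 2; j^3 = -3*x^2*y has shape L^2 M (L != M), so D-series; mu = 5 gives D_5.

D_{5}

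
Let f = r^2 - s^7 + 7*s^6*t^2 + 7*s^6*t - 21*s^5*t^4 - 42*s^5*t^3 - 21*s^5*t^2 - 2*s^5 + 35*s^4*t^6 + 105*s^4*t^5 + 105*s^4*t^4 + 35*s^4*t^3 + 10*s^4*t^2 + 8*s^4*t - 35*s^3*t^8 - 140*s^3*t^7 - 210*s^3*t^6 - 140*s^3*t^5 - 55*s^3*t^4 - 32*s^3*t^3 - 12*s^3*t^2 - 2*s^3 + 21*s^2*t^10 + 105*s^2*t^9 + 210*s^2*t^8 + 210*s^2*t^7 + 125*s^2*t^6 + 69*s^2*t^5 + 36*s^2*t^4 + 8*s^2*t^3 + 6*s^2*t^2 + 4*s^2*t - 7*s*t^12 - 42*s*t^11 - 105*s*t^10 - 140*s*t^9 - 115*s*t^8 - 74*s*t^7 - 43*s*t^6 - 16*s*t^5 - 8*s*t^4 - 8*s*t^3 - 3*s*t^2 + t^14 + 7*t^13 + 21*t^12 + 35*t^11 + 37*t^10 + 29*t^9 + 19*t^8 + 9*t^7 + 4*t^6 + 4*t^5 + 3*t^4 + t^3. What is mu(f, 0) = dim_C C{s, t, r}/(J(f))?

4

The Hessian of f at 0 is [[0, 0, 0], [0, 0, 0], [0, 0, 2]] with rank 1, so corank 2. A Groebner basis of the Jacobian ideal J(f) in C{s,t,r} is {t^3, s^2 - 3*t^2/2, s*t - 3*t^2/2, r}; counting standard monomials gives mu = 4. Corank 2; j^3 = -(s - t)*(2*s^2 - 2*s*t + t^2) splits into three distinct lines over C (the quadratic factor has nonzero discriminant), so D_4.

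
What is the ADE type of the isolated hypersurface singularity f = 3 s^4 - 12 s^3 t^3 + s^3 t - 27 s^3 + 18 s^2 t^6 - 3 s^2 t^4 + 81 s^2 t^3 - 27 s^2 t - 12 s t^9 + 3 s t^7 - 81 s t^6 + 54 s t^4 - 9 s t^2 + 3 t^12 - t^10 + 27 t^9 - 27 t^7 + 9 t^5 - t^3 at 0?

E_{7}

The Hessian of f at 0 has rank 0. Corank 2; j^3 = -(3*s + t)^3 is a perfect cube, so E-series; the 4-jet and mu = 7 give E_7.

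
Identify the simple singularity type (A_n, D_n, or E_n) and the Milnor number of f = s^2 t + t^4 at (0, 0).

The Hessian of f at 0 is [[0, 0], [0, 0]] with rank 0, so corank 2. A Groebner basis of the Jacobian ideal J(f) in C{s,t} is {s^3, s^2/4 + t^3, s*t}; counting standard monomials gives mu = 5. Corank 2; j^3 = s^2*t has shape L^2 M (L != M), so D-series; mu = 5 gives D_5.

Type D_{5}, Milnor number mu = 5.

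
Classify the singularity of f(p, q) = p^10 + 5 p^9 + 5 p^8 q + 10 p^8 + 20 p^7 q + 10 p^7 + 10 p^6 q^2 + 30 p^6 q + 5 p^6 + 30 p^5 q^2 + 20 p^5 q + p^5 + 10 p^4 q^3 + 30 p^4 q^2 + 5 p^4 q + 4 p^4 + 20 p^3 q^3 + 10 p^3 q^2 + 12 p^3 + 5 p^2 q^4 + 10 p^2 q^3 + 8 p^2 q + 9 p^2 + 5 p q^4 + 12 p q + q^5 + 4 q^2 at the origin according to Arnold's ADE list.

A_{4}

The Hessian of f at 0 is [[18, 12], [12, 8]] with rank 1, so corank 1. A Groebner basis of the Jacobian ideal J(f) in C{p,q} is {243*p/64 + q^3 + 9*q^2/8 + 81*q/32, p^2 + 3*p/2 + q, p*q - 9*p/8 + q^2/3 - 3*q/4}; counting standard monomials gives mu = 4. Corank 1: A-series; mu = 4 gives A_4.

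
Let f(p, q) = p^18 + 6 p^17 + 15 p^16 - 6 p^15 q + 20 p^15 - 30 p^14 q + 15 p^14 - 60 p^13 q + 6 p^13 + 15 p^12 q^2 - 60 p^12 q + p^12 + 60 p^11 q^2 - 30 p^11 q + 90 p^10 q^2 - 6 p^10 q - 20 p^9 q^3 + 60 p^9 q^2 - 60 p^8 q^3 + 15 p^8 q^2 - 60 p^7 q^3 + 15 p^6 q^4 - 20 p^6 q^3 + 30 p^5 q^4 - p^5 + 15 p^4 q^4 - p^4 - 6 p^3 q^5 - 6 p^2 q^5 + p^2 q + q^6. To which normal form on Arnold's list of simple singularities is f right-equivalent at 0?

D7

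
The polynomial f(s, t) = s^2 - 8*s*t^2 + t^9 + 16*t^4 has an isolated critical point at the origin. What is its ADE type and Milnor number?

The Hessian of f at 0 has rank 1. Corank 1: A-series; mu = 8 gives A_8.

Type A8, Milnor number mu = 8.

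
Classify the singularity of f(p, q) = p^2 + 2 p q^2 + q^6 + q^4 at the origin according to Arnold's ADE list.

The Hessian of f at 0 is [[2, 0], [0, 0]] with rank 1, so corank 1. A Groebner basis of the Jacobian ideal J(f) in C{p,q} is {p^3, p^2*q, p + q^2}; counting standard monomials gives mu = 5. Corank 1: A-series; mu = 5 gives A_5.

A_{5}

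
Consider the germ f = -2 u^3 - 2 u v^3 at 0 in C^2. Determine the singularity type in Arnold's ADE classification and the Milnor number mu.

Type E_7, Milnor number mu = 7.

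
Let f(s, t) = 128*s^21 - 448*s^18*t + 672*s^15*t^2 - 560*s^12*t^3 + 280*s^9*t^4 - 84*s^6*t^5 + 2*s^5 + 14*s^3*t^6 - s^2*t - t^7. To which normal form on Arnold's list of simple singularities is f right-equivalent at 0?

D_8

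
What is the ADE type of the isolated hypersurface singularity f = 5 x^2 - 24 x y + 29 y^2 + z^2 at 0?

A_1

The Hessian of f at 0 is [[10, -24, 0], [-24, 58, 0], [0, 0, 2]] with rank 3, so corank 0. A Groebner basis of the Jacobian ideal J(f) in C{x,y,z} is {x, y, z}; counting standard monomials gives mu = 1. Corank 0: nondegenerate Morse point, so A_1.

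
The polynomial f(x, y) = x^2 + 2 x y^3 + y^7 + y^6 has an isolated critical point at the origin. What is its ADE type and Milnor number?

Type A_{6}, Milnor number mu = 6.

The Hessian of f at 0 has rank 1. Corank 1: A-series; mu = 6 gives A_6.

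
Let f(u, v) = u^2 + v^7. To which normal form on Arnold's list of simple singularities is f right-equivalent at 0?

A_{6}

The Hessian of f at 0 has rank 1. Corank 1: A-series; mu = 6 gives A_6.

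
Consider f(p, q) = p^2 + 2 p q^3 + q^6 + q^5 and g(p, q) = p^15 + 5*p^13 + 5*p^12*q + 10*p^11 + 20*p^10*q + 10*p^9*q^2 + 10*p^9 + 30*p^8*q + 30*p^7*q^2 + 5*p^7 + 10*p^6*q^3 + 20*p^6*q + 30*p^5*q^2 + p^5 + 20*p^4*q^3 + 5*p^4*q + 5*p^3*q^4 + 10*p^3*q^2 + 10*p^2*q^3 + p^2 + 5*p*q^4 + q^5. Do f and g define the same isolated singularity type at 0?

Yes.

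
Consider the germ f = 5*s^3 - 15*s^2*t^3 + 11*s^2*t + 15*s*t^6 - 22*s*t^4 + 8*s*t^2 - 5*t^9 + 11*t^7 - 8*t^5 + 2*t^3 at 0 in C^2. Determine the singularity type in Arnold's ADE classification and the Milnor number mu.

Type D4, Milnor number mu = 4.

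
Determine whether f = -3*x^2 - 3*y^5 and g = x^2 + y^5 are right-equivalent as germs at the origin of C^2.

Yes.

The Hessian of f at 0 has rank 1. Corank 1: A-series; mu = 4 gives A_4. The Hessian of g at 0 has rank 1. Corank 1: A-series; mu = 4 gives A_4. Both have type A_4, hence right-equivalent.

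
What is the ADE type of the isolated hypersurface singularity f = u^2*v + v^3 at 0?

The Hessian of f at 0 has rank 0. Corank 2; j^3 = v*(u^2 + v^2) splits into three distinct lines over C (the quadratic factor has nonzero discriminant), so D_4.

D4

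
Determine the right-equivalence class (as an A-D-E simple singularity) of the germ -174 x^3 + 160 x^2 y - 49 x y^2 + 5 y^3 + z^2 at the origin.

D_{4}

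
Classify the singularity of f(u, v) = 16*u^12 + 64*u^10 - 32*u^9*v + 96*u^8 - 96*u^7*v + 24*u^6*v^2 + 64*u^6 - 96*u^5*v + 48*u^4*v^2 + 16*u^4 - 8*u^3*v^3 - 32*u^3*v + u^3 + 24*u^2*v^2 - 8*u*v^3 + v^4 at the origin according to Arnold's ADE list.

E_6

The Hessian of f at 0 has rank 0. Corank 2; j^3 = u^3 is a perfect cube, so E-series; the 4-jet and mu = 6 give E_6.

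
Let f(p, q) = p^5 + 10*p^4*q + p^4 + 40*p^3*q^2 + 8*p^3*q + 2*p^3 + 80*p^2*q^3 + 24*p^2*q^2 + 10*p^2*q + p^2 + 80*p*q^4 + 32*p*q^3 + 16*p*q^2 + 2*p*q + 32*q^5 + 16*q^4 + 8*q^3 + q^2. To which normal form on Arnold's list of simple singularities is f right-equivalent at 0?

A4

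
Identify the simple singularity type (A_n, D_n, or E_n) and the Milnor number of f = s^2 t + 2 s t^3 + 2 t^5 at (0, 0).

The Hessian of f at 0 is [[0, 0], [0, 0]] with rank 0, so corank 2. A Groebner basis of the Jacobian ideal J(f) in C{s,t} is {s^3, s^2*t, -s^2/4 + s*t^2, s*t + t^3}; counting standard monomials gives mu = 6. Corank 2; j^3 = s^2*t has shape L^2 M (L != M), so D-series; mu = 6 gives D_6.

Type D_6, Milnor number mu = 6.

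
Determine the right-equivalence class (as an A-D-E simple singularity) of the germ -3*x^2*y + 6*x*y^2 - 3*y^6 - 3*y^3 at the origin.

The Hessian of f at 0 has rank 0. Corank 2; j^3 = -3*y*(x - y)^2 has shape L^2 M (L != M), so D-series; mu = 7 gives D_7.

D_{7}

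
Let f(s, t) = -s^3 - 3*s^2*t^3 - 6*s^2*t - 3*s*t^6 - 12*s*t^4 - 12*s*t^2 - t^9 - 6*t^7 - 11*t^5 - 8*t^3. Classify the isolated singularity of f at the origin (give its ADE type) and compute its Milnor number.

The Hessian of f at 0 has rank 0. Corank 2; j^3 = -(s + 2*t)^3 is a perfect cube, so E-series; the 5-jet and mu = 8 give E_8.

Type E_{8}, Milnor number mu = 8.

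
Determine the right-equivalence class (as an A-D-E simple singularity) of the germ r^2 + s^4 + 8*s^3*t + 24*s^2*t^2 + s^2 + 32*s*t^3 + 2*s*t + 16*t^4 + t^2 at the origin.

A3

The Hessian of f at 0 is [[2, 2, 0], [2, 2, 0], [0, 0, 2]] with rank 2, so corank 1. A Groebner basis of the Jacobian ideal J(f) in C{s,t,r} is {t^3, s + t, r}; counting standard monomials gives mu = 3. Corank 1: A-series; mu = 3 gives A_3.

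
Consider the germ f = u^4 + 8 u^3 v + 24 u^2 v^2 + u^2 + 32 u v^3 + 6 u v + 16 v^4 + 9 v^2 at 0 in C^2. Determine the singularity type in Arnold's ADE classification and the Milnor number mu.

Type A_{3}, Milnor number mu = 3.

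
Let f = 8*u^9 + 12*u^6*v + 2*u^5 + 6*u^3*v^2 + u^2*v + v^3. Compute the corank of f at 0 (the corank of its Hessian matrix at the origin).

Hessian at 0 has rank 0.

2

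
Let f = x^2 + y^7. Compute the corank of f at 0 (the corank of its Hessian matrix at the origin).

1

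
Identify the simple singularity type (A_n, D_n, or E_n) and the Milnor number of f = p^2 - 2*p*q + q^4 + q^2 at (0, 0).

Type A_{3}, Milnor number mu = 3.

The Hessian of f at 0 has rank 1. Corank 1: A-series; mu = 3 gives A_3.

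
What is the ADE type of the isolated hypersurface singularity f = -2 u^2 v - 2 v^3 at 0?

The Hessian of f at 0 is [[0, 0], [0, 0]] with rank 0, so corank 2. A Groebner basis of the Jacobian ideal J(f) in C{u,v} is {v^3, u^2 + 3*v^2, u*v}; counting standard monomials gives mu = 4. Corank 2; j^3 = -2*v*(u^2 + v^2) splits into three distinct lines over C (the quadratic factor has nonzero discriminant), so D_4.

D_4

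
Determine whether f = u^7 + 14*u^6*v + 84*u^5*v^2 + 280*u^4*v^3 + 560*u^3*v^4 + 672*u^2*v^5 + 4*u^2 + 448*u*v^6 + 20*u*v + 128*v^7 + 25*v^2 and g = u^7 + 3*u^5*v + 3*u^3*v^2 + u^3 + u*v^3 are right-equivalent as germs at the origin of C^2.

No.

The Hessian of f at 0 is [[8, 20], [20, 50]] with rank 1, so corank 1. A Groebner basis of the Jacobian ideal J(f) in C{u,v} is {v^6, u + 5*v/2}; counting standard monomials gives mu = 6. Corank 1: A-series; mu = 6 gives A_6. The Hessian of g at 0 is [[0, 0], [0, 0]] with rank 0, so corank 2. A Groebner basis of the Jacobian ideal J(g) in C{u,v} is {u^3, u*v^2, 3*u^2 + v^3}; counting standard monomials gives mu = 7. Corank 2; j^3 = u^3 is a perfect cube, so E-series; the 4-jet and mu = 7 give E_7. f is A_6 but g is E_7, hence not right-equivalent.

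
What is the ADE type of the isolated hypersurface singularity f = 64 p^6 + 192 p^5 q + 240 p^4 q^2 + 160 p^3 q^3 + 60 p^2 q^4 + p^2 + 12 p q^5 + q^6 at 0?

A5

The Hessian of f at 0 has rank 1. Corank 1: A-series; mu = 5 gives A_5.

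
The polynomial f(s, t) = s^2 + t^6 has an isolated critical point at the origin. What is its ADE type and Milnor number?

Type A5, Milnor number mu = 5.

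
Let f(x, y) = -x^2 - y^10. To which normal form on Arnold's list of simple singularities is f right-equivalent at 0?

A_{9}

The Hessian of f at 0 has rank 1. Corank 1: A-series; mu = 9 gives A_9.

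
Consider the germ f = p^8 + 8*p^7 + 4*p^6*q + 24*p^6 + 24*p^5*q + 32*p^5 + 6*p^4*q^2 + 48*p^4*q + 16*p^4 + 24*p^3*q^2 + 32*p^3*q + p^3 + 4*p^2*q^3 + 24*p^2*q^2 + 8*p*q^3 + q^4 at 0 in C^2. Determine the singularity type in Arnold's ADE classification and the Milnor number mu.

Type E_{6}, Milnor number mu = 6.

The Hessian of f at 0 is [[0, 0], [0, 0]] with rank 0, so corank 2. A Groebner basis of the Jacobian ideal J(f) in C{p,q} is {q^4, p*q^2 + q^3/6, p^2}; counting standard monomials gives mu = 6. Corank 2; j^3 = p^3 is a perfect cube, so E-series; the 4-jet and mu = 6 give E_6.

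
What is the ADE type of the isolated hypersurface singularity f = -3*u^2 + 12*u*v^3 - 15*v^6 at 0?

A_{5}

The Hessian of f at 0 has rank 1. Corank 1: A-series; mu = 5 gives A_5.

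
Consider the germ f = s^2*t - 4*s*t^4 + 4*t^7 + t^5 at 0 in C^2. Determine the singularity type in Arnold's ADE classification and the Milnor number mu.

The Hessian of f at 0 is [[0, 0], [0, 0]] with rank 0, so corank 2. A Groebner basis of the Jacobian ideal J(f) in C{s,t} is {-s*t/2 + t^4, s*t^2, s^2 + 5*s*t/2}; counting standard monomials gives mu = 6. Corank 2; j^3 = s^2*t has shape L^2 M (L != M), so D-series; mu = 6 gives D_6.

Type D_6, Milnor number mu = 6.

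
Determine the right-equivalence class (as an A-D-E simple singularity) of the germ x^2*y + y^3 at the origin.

D_{4}

The Hessian of f at 0 has rank 0. Corank 2; j^3 = y*(x^2 + y^2) splits into three distinct lines over C (the quadratic factor has nonzero discriminant), so D_4.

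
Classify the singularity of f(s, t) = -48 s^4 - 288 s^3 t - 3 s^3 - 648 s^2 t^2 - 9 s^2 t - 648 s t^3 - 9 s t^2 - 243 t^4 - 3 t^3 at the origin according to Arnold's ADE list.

E_6

The Hessian of f at 0 is [[0, 0], [0, 0]] with rank 0, so corank 2. A Groebner basis of the Jacobian ideal J(f) in C{s,t} is {t^4, s*t^2 + 7*t^3/6, s^2 + 2*s*t + t^2}; counting standard monomials gives mu = 6. Corank 2; j^3 = -3*(s + t)^3 is a perfect cube, so E-series; the 4-jet and mu = 6 give E_6.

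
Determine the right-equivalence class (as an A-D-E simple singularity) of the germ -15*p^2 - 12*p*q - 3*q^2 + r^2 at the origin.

The Hessian of f at 0 has rank 3. Corank 0: nondegenerate Morse point, so A_1.

A1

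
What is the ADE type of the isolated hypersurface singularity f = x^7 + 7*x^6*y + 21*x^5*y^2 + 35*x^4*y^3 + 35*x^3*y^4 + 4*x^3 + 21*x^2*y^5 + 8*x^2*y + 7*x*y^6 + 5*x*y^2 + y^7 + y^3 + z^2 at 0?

The Hessian of f at 0 is [[0, 0, 0], [0, 0, 0], [0, 0, 2]] with rank 1, so corank 2. A Groebner basis of the Jacobian ideal J(f) in C{x,y,z} is {-128*x*y/7 + y^6 - 64*y^2/7, x*y^2 + y^3/2, x^2 + 3*x*y/2 + y^2/2, z}; counting standard monomials gives mu = 8. Corank 2; j^3 = (x + y)*(2*x + y)^2 has shape L^2 M (L != M), so D-series; mu = 8 gives D_8.

D8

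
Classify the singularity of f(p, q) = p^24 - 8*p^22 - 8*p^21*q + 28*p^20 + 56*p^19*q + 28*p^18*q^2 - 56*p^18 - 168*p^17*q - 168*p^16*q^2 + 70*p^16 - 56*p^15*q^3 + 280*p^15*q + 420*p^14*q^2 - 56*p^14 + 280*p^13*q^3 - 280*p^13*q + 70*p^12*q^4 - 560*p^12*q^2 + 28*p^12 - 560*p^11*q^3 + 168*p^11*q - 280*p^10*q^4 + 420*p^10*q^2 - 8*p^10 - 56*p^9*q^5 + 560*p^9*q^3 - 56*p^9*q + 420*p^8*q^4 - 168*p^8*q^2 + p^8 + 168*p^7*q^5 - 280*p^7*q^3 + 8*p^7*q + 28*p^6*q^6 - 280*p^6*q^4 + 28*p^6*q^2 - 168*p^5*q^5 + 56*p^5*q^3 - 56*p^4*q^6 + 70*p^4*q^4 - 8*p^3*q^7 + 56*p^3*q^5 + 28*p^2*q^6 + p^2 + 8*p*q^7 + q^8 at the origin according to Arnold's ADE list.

A7

The Hessian of f at 0 has rank 1. Corank 1: A-series; mu = 7 gives A_7.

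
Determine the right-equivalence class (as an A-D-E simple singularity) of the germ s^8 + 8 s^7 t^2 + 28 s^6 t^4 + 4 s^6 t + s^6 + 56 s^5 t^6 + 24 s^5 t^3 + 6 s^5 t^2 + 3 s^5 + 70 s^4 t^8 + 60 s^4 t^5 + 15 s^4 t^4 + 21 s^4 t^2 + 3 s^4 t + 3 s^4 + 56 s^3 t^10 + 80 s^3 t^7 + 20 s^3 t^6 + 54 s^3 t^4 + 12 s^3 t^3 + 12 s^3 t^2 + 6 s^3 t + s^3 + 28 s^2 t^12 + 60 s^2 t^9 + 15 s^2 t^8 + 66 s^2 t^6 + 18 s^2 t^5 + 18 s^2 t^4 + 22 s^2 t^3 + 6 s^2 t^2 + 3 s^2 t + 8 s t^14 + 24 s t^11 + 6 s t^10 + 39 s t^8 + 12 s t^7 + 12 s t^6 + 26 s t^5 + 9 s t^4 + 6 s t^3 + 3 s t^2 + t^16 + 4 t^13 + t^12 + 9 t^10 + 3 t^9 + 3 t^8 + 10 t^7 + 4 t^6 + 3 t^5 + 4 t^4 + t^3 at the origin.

The Hessian of f at 0 has rank 0. Corank 2; j^3 = (s + t)^3 is a perfect cube, so E-series; the 4-jet and mu = 6 give E_6.

E6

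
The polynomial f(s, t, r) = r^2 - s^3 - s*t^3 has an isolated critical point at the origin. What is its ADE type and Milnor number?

Type E7, Milnor number mu = 7.

The Hessian of f at 0 is [[0, 0, 0], [0, 0, 0], [0, 0, 2]] with rank 1, so corank 2. A Groebner basis of the Jacobian ideal J(f) in C{s,t,r} is {s^3, s*t^2, 3*s^2 + t^3, r}; counting standard monomials gives mu = 7. Corank 2; j^3 = -s^3 is a perfect cube, so E-series; the 4-jet and mu = 7 give E_7.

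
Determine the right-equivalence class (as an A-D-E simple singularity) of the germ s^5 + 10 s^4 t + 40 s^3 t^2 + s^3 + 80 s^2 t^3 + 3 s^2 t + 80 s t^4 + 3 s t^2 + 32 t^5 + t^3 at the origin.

The Hessian of f at 0 has rank 0. Corank 2; j^3 = (s + t)^3 is a perfect cube, so E-series; the 5-jet and mu = 8 give E_8.

E_8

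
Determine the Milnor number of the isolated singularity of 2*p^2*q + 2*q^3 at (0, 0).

The Hessian of f at 0 is [[0, 0], [0, 0]] with rank 0, so corank 2. A Groebner basis of the Jacobian ideal J(f) in C{p,q} is {q^3, p^2 + 3*q^2, p*q}; counting standard monomials gives mu = 4. Corank 2; j^3 = 2*q*(p^2 + q^2) splits into three distinct lines over C (the quadratic factor has nonzero discriminant), so D_4.

4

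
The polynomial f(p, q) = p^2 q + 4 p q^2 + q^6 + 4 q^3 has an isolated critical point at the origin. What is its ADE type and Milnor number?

Type D_{7}, Milnor number mu = 7.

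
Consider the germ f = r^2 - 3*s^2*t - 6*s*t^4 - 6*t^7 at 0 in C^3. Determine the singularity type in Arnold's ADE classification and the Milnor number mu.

Type D_8, Milnor number mu = 8.

The Hessian of f at 0 has rank 1. Corank 2; j^3 = -3*s^2*t has shape L^2 M (L != M), so D-series; mu = 8 gives D_8.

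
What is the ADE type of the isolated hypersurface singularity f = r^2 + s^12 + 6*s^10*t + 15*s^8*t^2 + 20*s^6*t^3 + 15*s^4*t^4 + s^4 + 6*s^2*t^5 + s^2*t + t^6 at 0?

D_{7}

The Hessian of f at 0 has rank 1. Corank 2; j^3 = s^2*t has shape L^2 M (L != M), so D-series; mu = 7 gives D_7.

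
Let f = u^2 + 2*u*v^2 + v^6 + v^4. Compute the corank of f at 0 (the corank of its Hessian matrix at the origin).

The Hessian at 0 is [[2, 0], [0, 0]] of rank 1; hence corank 1.

1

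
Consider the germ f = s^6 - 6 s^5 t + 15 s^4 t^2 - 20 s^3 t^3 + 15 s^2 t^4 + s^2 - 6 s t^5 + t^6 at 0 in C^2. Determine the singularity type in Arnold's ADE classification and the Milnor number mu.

The Hessian of f at 0 has rank 1. Corank 1: A-series; mu = 5 gives A_5.

Type A_5, Milnor number mu = 5.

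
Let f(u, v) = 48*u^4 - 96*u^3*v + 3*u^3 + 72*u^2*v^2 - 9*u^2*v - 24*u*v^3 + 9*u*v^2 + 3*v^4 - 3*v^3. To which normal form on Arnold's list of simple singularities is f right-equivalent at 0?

The Hessian of f at 0 has rank 0. Corank 2; j^3 = 3*(u - v)^3 is a perfect cube, so E-series; the 4-jet and mu = 6 give E_6.

E_6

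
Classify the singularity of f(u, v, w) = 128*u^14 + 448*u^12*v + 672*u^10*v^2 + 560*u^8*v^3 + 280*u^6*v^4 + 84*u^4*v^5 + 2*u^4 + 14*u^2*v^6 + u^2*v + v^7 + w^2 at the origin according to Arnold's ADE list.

D8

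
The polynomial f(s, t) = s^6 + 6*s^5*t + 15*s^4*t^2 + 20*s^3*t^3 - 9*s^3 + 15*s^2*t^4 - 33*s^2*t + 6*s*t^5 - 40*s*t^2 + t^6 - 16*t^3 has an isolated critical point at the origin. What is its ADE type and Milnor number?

The Hessian of f at 0 has rank 0. Corank 2; j^3 = -(s + t)*(3*s + 4*t)^2 has shape L^2 M (L != M), so D-series; mu = 7 gives D_7.

Type D_{7}, Milnor number mu = 7.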